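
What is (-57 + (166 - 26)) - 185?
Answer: -102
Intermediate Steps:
(-57 + (166 - 26)) - 185 = (-57 + 140) - 185 = 83 - 185 = -102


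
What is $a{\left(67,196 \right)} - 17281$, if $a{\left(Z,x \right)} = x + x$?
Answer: $-16889$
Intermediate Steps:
$a{\left(Z,x \right)} = 2 x$
$a{\left(67,196 \right)} - 17281 = 2 \cdot 196 - 17281 = 392 - 17281 = -16889$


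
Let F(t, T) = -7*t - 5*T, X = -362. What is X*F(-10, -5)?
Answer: -34390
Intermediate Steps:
X*F(-10, -5) = -362*(-7*(-10) - 5*(-5)) = -362*(70 + 25) = -362*95 = -34390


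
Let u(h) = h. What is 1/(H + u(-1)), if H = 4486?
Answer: 1/4485 ≈ 0.00022297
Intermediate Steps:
1/(H + u(-1)) = 1/(4486 - 1) = 1/4485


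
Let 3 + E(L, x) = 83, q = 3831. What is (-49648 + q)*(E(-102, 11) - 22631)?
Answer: 1033219167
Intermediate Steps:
E(L, x) = 80 (E(L, x) = -3 + 83 = 80)
(-49648 + q)*(E(-102, 11) - 22631) = (-49648 + 3831)*(80 - 22631) = -45817*(-22551) = 1033219167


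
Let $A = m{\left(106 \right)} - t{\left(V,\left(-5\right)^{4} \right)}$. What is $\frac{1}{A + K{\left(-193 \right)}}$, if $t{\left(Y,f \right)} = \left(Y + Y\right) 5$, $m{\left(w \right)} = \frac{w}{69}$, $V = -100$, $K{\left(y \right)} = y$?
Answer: $\frac{69}{55789} \approx 0.0012368$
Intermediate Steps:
$m{\left(w \right)} = \frac{w}{69}$ ($m{\left(w \right)} = w \frac{1}{69} = \frac{w}{69}$)
$t{\left(Y,f \right)} = 10 Y$ ($t{\left(Y,f \right)} = 2 Y 5 = 10 Y$)
$A = \frac{69106}{69}$ ($A = \frac{1}{69} \cdot 106 - 10 \left(-100\right) = \frac{106}{69} - -1000 = \frac{106}{69} + 1000 = \frac{69106}{69} \approx 1001.5$)
$\frac{1}{A + K{\left(-193 \right)}} = \frac{1}{\frac{69106}{69} - 193} = \frac{1}{\frac{55789}{69}} = \frac{69}{55789}$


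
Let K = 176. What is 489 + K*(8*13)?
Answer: 18793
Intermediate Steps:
489 + K*(8*13) = 489 + 176*(8*13) = 489 + 176*104 = 489 + 18304 = 18793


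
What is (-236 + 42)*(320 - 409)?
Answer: 17266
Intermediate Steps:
(-236 + 42)*(320 - 409) = -194*(-89) = 17266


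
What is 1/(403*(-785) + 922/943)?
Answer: -943/298321843 ≈ -3.1610e-6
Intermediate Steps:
1/(403*(-785) + 922/943) = 1/(-316355 + 922*(1/943)) = 1/(-316355 + 922/943) = 1/(-298321843/943) = -943/298321843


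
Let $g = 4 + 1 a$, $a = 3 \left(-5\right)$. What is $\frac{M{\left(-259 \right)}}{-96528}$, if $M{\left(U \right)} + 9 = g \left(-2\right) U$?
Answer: $\frac{5707}{96528} \approx 0.059123$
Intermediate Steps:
$a = -15$
$g = -11$ ($g = 4 + 1 \left(-15\right) = 4 - 15 = -11$)
$M{\left(U \right)} = -9 + 22 U$ ($M{\left(U \right)} = -9 + \left(-11\right) \left(-2\right) U = -9 + 22 U$)
$\frac{M{\left(-259 \right)}}{-96528} = \frac{-9 + 22 \left(-259\right)}{-96528} = \left(-9 - 5698\right) \left(- \frac{1}{96528}\right) = \left(-5707\right) \left(- \frac{1}{96528}\right) = \frac{5707}{96528}$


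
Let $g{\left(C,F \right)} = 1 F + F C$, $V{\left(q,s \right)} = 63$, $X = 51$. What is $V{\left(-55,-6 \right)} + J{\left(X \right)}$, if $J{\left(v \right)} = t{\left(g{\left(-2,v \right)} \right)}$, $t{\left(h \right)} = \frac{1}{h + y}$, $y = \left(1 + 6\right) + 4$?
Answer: $\frac{2519}{40} \approx 62.975$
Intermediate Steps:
$y = 11$ ($y = 7 + 4 = 11$)
$g{\left(C,F \right)} = F + C F$
$t{\left(h \right)} = \frac{1}{11 + h}$ ($t{\left(h \right)} = \frac{1}{h + 11} = \frac{1}{11 + h}$)
$J{\left(v \right)} = \frac{1}{11 - v}$ ($J{\left(v \right)} = \frac{1}{11 + v \left(1 - 2\right)} = \frac{1}{11 + v \left(-1\right)} = \frac{1}{11 - v}$)
$V{\left(-55,-6 \right)} + J{\left(X \right)} = 63 + \frac{1}{11 - 51} = 63 + \frac{1}{-40} = 63 - \frac{1}{40} = \frac{2519}{40}$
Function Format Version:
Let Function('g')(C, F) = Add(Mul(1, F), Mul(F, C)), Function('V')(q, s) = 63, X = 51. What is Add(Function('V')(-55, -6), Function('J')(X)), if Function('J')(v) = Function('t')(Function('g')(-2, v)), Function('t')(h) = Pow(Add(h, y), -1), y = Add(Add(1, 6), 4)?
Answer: Rational(2519, 40) ≈ 62.975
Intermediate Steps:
y = 11 (y = Add(7, 4) = 11)
Function('g')(C, F) = Add(F, Mul(C, F))
Function('t')(h) = Pow(Add(11, h), -1) (Function('t')(h) = Pow(Add(h, 11), -1) = Pow(Add(11, h), -1))
Function('J')(v) = Pow(Add(11, Mul(-1, v)), -1) (Function('J')(v) = Pow(Add(11, Mul(v, Add(1, -2))), -1) = Pow(Add(11, Mul(v, -1)), -1) = Pow(Add(11, Mul(-1, v)), -1))
Add(Function('V')(-55, -6), Function('J')(X)) = Add(63, Pow(Add(11, Mul(-1, 51)), -1)) = Add(63, Pow(Add(11, -51), -1)) = Add(63, Pow(-40, -1)) = Add(63, Rational(-1, 40)) = Rational(2519, 40)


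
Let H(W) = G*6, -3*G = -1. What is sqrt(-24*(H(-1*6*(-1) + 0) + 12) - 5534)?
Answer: I*sqrt(5870) ≈ 76.616*I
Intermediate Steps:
G = 1/3 (G = -1/3*(-1) = 1/3 ≈ 0.33333)
H(W) = 2 (H(W) = (1/3)*6 = 2)
sqrt(-24*(H(-1*6*(-1) + 0) + 12) - 5534) = sqrt(-24*(2 + 12) - 5534) = sqrt(-24*14 - 5534) = sqrt(-336 - 5534) = sqrt(-5870) = I*sqrt(5870)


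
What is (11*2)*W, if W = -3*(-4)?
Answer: 264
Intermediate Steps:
W = 12
(11*2)*W = (11*2)*12 = 22*12 = 264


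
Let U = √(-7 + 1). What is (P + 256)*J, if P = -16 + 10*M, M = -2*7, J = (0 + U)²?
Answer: -600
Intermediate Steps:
U = I*√6 (U = √(-6) = I*√6 ≈ 2.4495*I)
J = -6 (J = (0 + I*√6)² = (I*√6)² = -6)
M = -14
P = -156 (P = -16 + 10*(-14) = -16 - 140 = -156)
(P + 256)*J = (-156 + 256)*(-6) = 100*(-6) = -600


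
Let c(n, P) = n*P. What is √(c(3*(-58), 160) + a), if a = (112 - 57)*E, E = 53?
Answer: 5*I*√997 ≈ 157.88*I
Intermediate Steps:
c(n, P) = P*n
a = 2915 (a = (112 - 57)*53 = 55*53 = 2915)
√(c(3*(-58), 160) + a) = √(160*(3*(-58)) + 2915) = √(160*(-174) + 2915) = √(-27840 + 2915) = √(-24925) = 5*I*√997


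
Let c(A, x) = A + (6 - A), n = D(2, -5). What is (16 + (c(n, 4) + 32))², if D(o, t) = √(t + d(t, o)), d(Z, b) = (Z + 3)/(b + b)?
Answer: 2916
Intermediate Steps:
d(Z, b) = (3 + Z)/(2*b) (d(Z, b) = (3 + Z)/((2*b)) = (3 + Z)*(1/(2*b)) = (3 + Z)/(2*b))
D(o, t) = √(t + (3 + t)/(2*o))
n = I*√22/2 (n = √(-5 + (½)*(3 - 5)/2) = √(-5 + (½)*(½)*(-2)) = √(-5 - ½) = √(-11/2) = I*√22/2 ≈ 2.3452*I)
c(A, x) = 6
(16 + (c(n, 4) + 32))² = (16 + (6 + 32))² = (16 + 38)² = 54² = 2916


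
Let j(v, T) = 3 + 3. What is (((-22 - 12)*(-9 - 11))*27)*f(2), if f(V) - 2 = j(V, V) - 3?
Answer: 91800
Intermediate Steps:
j(v, T) = 6
f(V) = 5 (f(V) = 2 + (6 - 3) = 2 + 3 = 5)
(((-22 - 12)*(-9 - 11))*27)*f(2) = (((-22 - 12)*(-9 - 11))*27)*5 = (-34*(-20)*27)*5 = (680*27)*5 = 18360*5 = 91800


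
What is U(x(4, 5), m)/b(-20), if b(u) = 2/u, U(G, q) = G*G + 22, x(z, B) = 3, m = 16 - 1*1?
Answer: -310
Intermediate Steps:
m = 15 (m = 16 - 1 = 15)
U(G, q) = 22 + G² (U(G, q) = G² + 22 = 22 + G²)
U(x(4, 5), m)/b(-20) = (22 + 3²)/((2/(-20))) = (22 + 9)/((2*(-1/20))) = 31/(-⅒) = 31*(-10) = -310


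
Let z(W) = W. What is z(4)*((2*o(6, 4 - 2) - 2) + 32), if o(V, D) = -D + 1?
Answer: 112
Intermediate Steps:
o(V, D) = 1 - D
z(4)*((2*o(6, 4 - 2) - 2) + 32) = 4*((2*(1 - (4 - 2)) - 2) + 32) = 4*((2*(1 - 1*2) - 2) + 32) = 4*((2*(1 - 2) - 2) + 32) = 4*((2*(-1) - 2) + 32) = 4*((-2 - 2) + 32) = 4*(-4 + 32) = 4*28 = 112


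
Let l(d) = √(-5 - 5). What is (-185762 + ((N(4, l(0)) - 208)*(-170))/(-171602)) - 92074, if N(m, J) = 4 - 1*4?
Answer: -23838624316/85801 ≈ -2.7784e+5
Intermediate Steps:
l(d) = I*√10 (l(d) = √(-10) = I*√10)
N(m, J) = 0 (N(m, J) = 4 - 4 = 0)
(-185762 + ((N(4, l(0)) - 208)*(-170))/(-171602)) - 92074 = (-185762 + ((0 - 208)*(-170))/(-171602)) - 92074 = (-185762 - 208*(-170)*(-1/171602)) - 92074 = (-185762 + 35360*(-1/171602)) - 92074 = (-185762 - 17680/85801) - 92074 = -15938583042/85801 - 92074 = -23838624316/85801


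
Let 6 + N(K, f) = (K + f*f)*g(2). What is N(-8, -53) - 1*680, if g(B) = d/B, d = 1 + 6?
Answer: 18235/2 ≈ 9117.5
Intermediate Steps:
d = 7
g(B) = 7/B
N(K, f) = -6 + 7*K/2 + 7*f²/2 (N(K, f) = -6 + (K + f*f)*(7/2) = -6 + (K + f²)*(7*(½)) = -6 + (K + f²)*(7/2) = -6 + (7*K/2 + 7*f²/2) = -6 + 7*K/2 + 7*f²/2)
N(-8, -53) - 1*680 = (-6 + (7/2)*(-8) + (7/2)*(-53)²) - 1*680 = (-6 - 28 + (7/2)*2809) - 680 = (-6 - 28 + 19663/2) - 680 = 19595/2 - 680 = 18235/2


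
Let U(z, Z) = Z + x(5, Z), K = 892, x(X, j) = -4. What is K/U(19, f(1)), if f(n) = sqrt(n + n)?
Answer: -1784/7 - 446*sqrt(2)/7 ≈ -344.96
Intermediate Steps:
f(n) = sqrt(2)*sqrt(n) (f(n) = sqrt(2*n) = sqrt(2)*sqrt(n))
U(z, Z) = -4 + Z (U(z, Z) = Z - 4 = -4 + Z)
K/U(19, f(1)) = 892/(-4 + sqrt(2)*sqrt(1)) = 892/(-4 + sqrt(2)*1) = 892/(-4 + sqrt(2))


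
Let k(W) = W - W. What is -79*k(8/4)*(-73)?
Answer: 0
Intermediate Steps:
k(W) = 0
-79*k(8/4)*(-73) = -79*0*(-73) = 0*(-73) = 0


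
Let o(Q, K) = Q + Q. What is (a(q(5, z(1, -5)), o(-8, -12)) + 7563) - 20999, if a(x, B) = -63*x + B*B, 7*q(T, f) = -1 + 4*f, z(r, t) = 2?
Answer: -13243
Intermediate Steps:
o(Q, K) = 2*Q
q(T, f) = -1/7 + 4*f/7 (q(T, f) = (-1 + 4*f)/7 = -1/7 + 4*f/7)
a(x, B) = B**2 - 63*x (a(x, B) = -63*x + B**2 = B**2 - 63*x)
(a(q(5, z(1, -5)), o(-8, -12)) + 7563) - 20999 = (((2*(-8))**2 - 63*(-1/7 + (4/7)*2)) + 7563) - 20999 = (((-16)**2 - 63*(-1/7 + 8/7)) + 7563) - 20999 = ((256 - 63*1) + 7563) - 20999 = ((256 - 63) + 7563) - 20999 = (193 + 7563) - 20999 = 7756 - 20999 = -13243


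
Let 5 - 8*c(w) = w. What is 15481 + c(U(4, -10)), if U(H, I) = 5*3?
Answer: 61919/4 ≈ 15480.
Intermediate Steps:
U(H, I) = 15
c(w) = 5/8 - w/8
15481 + c(U(4, -10)) = 15481 + (5/8 - ⅛*15) = 15481 + (5/8 - 15/8) = 15481 - 5/4 = 61919/4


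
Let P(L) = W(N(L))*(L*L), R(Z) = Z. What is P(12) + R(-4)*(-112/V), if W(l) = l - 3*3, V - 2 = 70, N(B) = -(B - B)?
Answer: -11608/9 ≈ -1289.8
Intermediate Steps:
N(B) = 0 (N(B) = -1*0 = 0)
V = 72 (V = 2 + 70 = 72)
W(l) = -9 + l (W(l) = l - 9 = -9 + l)
P(L) = -9*L² (P(L) = (-9 + 0)*(L*L) = -9*L²)
P(12) + R(-4)*(-112/V) = -9*12² - (-448)/72 = -9*144 - (-448)/72 = -1296 - 4*(-14/9) = -1296 + 56/9 = -11608/9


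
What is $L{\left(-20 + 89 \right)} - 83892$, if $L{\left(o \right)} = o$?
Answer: $-83823$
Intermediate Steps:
$L{\left(-20 + 89 \right)} - 83892 = \left(-20 + 89\right) - 83892 = 69 - 83892 = -83823$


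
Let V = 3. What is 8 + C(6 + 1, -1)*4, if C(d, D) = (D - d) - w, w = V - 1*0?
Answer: -36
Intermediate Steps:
w = 3 (w = 3 - 1*0 = 3 + 0 = 3)
C(d, D) = -3 + D - d (C(d, D) = (D - d) - 1*3 = (D - d) - 3 = -3 + D - d)
8 + C(6 + 1, -1)*4 = 8 + (-3 - 1 - (6 + 1))*4 = 8 + (-3 - 1 - 1*7)*4 = 8 + (-3 - 1 - 7)*4 = 8 - 11*4 = 8 - 44 = -36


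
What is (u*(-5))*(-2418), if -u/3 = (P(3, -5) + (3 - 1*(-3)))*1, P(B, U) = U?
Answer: -36270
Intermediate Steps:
u = -3 (u = -3*(-5 + (3 - 1*(-3))) = -3*(-5 + (3 + 3)) = -3*(-5 + 6) = -3 ≈ -3.0000)
(u*(-5))*(-2418) = -3*(-5)*(-2418) = 15*(-2418) = -36270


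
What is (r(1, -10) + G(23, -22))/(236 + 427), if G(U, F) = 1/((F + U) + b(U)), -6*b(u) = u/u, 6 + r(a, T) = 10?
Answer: 2/255 ≈ 0.0078431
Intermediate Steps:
r(a, T) = 4 (r(a, T) = -6 + 10 = 4)
b(u) = -⅙ (b(u) = -u/(6*u) = -⅙*1 = -⅙)
G(U, F) = 1/(-⅙ + F + U) (G(U, F) = 1/((F + U) - ⅙) = 1/(-⅙ + F + U))
(r(1, -10) + G(23, -22))/(236 + 427) = (4 + 6/(-1 + 6*(-22) + 6*23))/(236 + 427) = (4 + 6/(-1 - 132 + 138))/663 = (4 + 6/5)*(1/663) = (26/5)*(1/663) = 2/255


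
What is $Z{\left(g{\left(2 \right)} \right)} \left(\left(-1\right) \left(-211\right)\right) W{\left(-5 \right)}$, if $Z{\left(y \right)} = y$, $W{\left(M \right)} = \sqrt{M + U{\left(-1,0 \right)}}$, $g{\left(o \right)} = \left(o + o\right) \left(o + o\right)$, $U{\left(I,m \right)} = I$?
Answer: $3376 i \sqrt{6} \approx 8269.5 i$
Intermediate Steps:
$g{\left(o \right)} = 4 o^{2}$ ($g{\left(o \right)} = 2 o 2 o = 4 o^{2}$)
$W{\left(M \right)} = \sqrt{-1 + M}$ ($W{\left(M \right)} = \sqrt{M - 1} = \sqrt{-1 + M}$)
$Z{\left(g{\left(2 \right)} \right)} \left(\left(-1\right) \left(-211\right)\right) W{\left(-5 \right)} = 4 \cdot 2^{2} \left(\left(-1\right) \left(-211\right)\right) \sqrt{-1 - 5} = 4 \cdot 4 \cdot 211 \sqrt{-6} = 16 \cdot 211 i \sqrt{6} = 3376 i \sqrt{6}$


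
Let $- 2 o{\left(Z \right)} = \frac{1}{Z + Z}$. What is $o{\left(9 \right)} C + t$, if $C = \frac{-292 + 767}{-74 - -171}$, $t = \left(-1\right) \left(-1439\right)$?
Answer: $\frac{5024513}{3492} \approx 1438.9$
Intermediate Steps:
$o{\left(Z \right)} = - \frac{1}{4 Z}$ ($o{\left(Z \right)} = - \frac{1}{2 \left(Z + Z\right)} = - \frac{1}{2 \cdot 2 Z} = - \frac{\frac{1}{2} \frac{1}{Z}}{2} = - \frac{1}{4 Z}$)
$t = 1439$
$C = \frac{475}{97}$ ($C = \frac{475}{-74 + \left(-172 + 343\right)} = \frac{475}{-74 + 171} = \frac{475}{97} \approx 4.8969$)
$o{\left(9 \right)} C + t = - \frac{1}{4 \cdot 9} \cdot \frac{475}{97} + 1439 = \left(- \frac{1}{4}\right) \frac{1}{9} \cdot \frac{475}{97} + 1439 = \left(- \frac{1}{36}\right) \frac{475}{97} + 1439 = - \frac{475}{3492} + 1439 = \frac{5024513}{3492}$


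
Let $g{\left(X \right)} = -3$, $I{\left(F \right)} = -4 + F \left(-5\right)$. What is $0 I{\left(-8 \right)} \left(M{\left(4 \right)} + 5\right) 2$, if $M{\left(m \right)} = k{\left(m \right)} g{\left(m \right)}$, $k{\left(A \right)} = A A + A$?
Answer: $0$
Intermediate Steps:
$k{\left(A \right)} = A + A^{2}$ ($k{\left(A \right)} = A^{2} + A = A + A^{2}$)
$I{\left(F \right)} = -4 - 5 F$
$M{\left(m \right)} = - 3 m \left(1 + m\right)$ ($M{\left(m \right)} = m \left(1 + m\right) \left(-3\right) = - 3 m \left(1 + m\right)$)
$0 I{\left(-8 \right)} \left(M{\left(4 \right)} + 5\right) 2 = 0 \left(-4 - -40\right) \left(\left(-3\right) 4 \left(1 + 4\right) + 5\right) 2 = 0 \left(-4 + 40\right) \left(\left(-3\right) 4 \cdot 5 + 5\right) 2 = 0 \cdot 36 \left(-60 + 5\right) 2 = 0 \left(\left(-55\right) 2\right) = 0 \left(-110\right) = 0$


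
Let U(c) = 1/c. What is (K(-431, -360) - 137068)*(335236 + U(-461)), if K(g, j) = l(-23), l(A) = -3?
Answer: -21183472524445/461 ≈ -4.5951e+10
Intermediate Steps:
K(g, j) = -3
(K(-431, -360) - 137068)*(335236 + U(-461)) = (-3 - 137068)*(335236 + 1/(-461)) = -137071*(335236 - 1/461) = -137071*154543795/461 = -21183472524445/461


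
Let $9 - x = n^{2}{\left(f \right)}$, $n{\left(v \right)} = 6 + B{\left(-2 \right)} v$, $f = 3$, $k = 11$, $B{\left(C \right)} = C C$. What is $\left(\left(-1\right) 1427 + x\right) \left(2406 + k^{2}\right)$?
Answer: $-4402034$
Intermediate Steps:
$B{\left(C \right)} = C^{2}$
$n{\left(v \right)} = 6 + 4 v$ ($n{\left(v \right)} = 6 + \left(-2\right)^{2} v = 6 + 4 v$)
$x = -315$ ($x = 9 - \left(6 + 4 \cdot 3\right)^{2} = 9 - \left(6 + 12\right)^{2} = 9 - 18^{2} = 9 - 324 = -315$)
$\left(\left(-1\right) 1427 + x\right) \left(2406 + k^{2}\right) = \left(\left(-1\right) 1427 - 315\right) \left(2406 + 11^{2}\right) = \left(-1427 - 315\right) \left(2406 + 121\right) = \left(-1742\right) 2527 = -4402034$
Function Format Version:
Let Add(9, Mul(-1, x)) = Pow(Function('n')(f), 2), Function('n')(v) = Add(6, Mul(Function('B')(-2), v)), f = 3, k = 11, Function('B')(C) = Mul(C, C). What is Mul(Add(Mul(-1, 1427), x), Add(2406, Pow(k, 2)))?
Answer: -4402034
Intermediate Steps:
Function('B')(C) = Pow(C, 2)
Function('n')(v) = Add(6, Mul(4, v)) (Function('n')(v) = Add(6, Mul(Pow(-2, 2), v)) = Add(6, Mul(4, v)))
x = -315 (x = Add(9, Mul(-1, Pow(Add(6, Mul(4, 3)), 2))) = Add(9, Mul(-1, Pow(Add(6, 12), 2))) = Add(9, Mul(-1, Pow(18, 2))) = Add(9, Mul(-1, 324)) = Add(9, -324) = -315)
Mul(Add(Mul(-1, 1427), x), Add(2406, Pow(k, 2))) = Mul(Add(Mul(-1, 1427), -315), Add(2406, Pow(11, 2))) = Mul(Add(-1427, -315), Add(2406, 121)) = Mul(-1742, 2527) = -4402034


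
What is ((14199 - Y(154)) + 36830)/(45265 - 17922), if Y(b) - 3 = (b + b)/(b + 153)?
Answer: 15664674/8394301 ≈ 1.8661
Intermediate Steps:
Y(b) = 3 + 2*b/(153 + b) (Y(b) = 3 + (b + b)/(b + 153) = 3 + (2*b)/(153 + b) = 3 + 2*b/(153 + b))
((14199 - Y(154)) + 36830)/(45265 - 17922) = ((14199 - (459 + 5*154)/(153 + 154)) + 36830)/(45265 - 17922) = ((14199 - (459 + 770)/307) + 36830)/27343 = ((14199 - 1229/307) + 36830)*(1/27343) = (4357864/307 + 36830)*(1/27343) = (15664674/307)*(1/27343) = 15664674/8394301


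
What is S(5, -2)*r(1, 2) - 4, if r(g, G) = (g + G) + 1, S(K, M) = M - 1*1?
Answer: -16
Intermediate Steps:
S(K, M) = -1 + M (S(K, M) = M - 1 = -1 + M)
r(g, G) = 1 + G + g (r(g, G) = (G + g) + 1 = 1 + G + g)
S(5, -2)*r(1, 2) - 4 = (-1 - 2)*(1 + 2 + 1) - 4 = -3*4 - 4 = -12 - 4 = -16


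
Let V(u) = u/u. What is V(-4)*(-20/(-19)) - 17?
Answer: -303/19 ≈ -15.947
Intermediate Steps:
V(u) = 1
V(-4)*(-20/(-19)) - 17 = 1*(-20/(-19)) - 17 = 1*(-20*(-1/19)) - 17 = 1*(20/19) - 17 = 20/19 - 17 = -303/19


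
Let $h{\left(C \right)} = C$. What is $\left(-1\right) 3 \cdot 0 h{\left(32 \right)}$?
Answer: $0$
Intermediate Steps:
$\left(-1\right) 3 \cdot 0 h{\left(32 \right)} = \left(-1\right) 3 \cdot 0 \cdot 32 = \left(-3\right) 0 \cdot 32 = 0 \cdot 32 = 0$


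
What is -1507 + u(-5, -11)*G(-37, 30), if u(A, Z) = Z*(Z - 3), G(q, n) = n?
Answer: 3113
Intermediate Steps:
u(A, Z) = Z*(-3 + Z)
-1507 + u(-5, -11)*G(-37, 30) = -1507 - 11*(-3 - 11)*30 = -1507 - 11*(-14)*30 = -1507 + 154*30 = -1507 + 4620 = 3113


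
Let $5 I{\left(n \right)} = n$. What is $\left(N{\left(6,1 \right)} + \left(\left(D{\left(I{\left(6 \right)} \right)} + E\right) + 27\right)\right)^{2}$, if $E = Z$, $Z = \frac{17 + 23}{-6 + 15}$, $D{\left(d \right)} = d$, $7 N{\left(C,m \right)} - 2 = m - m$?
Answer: $\frac{107599129}{99225} \approx 1084.4$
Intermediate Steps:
$I{\left(n \right)} = \frac{n}{5}$
$N{\left(C,m \right)} = \frac{2}{7}$ ($N{\left(C,m \right)} = \frac{2}{7} + \frac{m - m}{7} = \frac{2}{7} + \frac{1}{7} \cdot 0 = \frac{2}{7} + 0 = \frac{2}{7}$)
$Z = \frac{40}{9} \approx 4.4444$
$E = \frac{40}{9} \approx 4.4444$
$\left(N{\left(6,1 \right)} + \left(\left(D{\left(I{\left(6 \right)} \right)} + E\right) + 27\right)\right)^{2} = \left(\frac{2}{7} + \left(\left(\frac{1}{5} \cdot 6 + \frac{40}{9}\right) + 27\right)\right)^{2} = \left(\frac{2}{7} + \left(\left(\frac{6}{5} + \frac{40}{9}\right) + 27\right)\right)^{2} = \left(\frac{2}{7} + \left(\frac{254}{45} + 27\right)\right)^{2} = \left(\frac{2}{7} + \frac{1469}{45}\right)^{2} = \left(\frac{10373}{315}\right)^{2} = \frac{107599129}{99225}$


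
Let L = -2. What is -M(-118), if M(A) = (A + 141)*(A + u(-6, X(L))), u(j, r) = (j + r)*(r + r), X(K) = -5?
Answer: 184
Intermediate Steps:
u(j, r) = 2*r*(j + r) (u(j, r) = (j + r)*(2*r) = 2*r*(j + r))
M(A) = (110 + A)*(141 + A) (M(A) = (A + 141)*(A + 2*(-5)*(-6 - 5)) = (141 + A)*(A + 2*(-5)*(-11)) = (141 + A)*(A + 110) = (141 + A)*(110 + A) = (110 + A)*(141 + A))
-M(-118) = -(15510 + (-118)² + 251*(-118)) = -(15510 + 13924 - 29618) = -1*(-184) = 184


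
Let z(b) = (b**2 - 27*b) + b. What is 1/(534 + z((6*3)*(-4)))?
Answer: 1/7590 ≈ 0.00013175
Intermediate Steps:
z(b) = b**2 - 26*b
1/(534 + z((6*3)*(-4))) = 1/(534 + ((6*3)*(-4))*(-26 + (6*3)*(-4))) = 1/(534 + (18*(-4))*(-26 + 18*(-4))) = 1/(534 - 72*(-26 - 72)) = 1/(534 - 72*(-98)) = 1/(534 + 7056) = 1/7590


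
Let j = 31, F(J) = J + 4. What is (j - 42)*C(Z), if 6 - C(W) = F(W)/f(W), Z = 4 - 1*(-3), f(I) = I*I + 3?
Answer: -3311/52 ≈ -63.673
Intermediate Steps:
F(J) = 4 + J
f(I) = 3 + I**2 (f(I) = I**2 + 3 = 3 + I**2)
Z = 7 (Z = 4 + 3 = 7)
C(W) = 6 - (4 + W)/(3 + W**2)
(j - 42)*C(Z) = (31 - 42)*((14 - 1*7 + 6*7**2)/(3 + 7**2)) = -11*(14 - 7 + 6*49)/(3 + 49) = -11*(14 - 7 + 294)/52 = -11*301/52 = -3311/52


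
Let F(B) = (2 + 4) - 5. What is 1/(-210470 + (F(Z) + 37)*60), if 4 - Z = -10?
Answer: -1/208190 ≈ -4.8033e-6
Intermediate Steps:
Z = 14 (Z = 4 - 1*(-10) = 4 + 10 = 14)
F(B) = 1 (F(B) = 6 - 5 = 1)
1/(-210470 + (F(Z) + 37)*60) = 1/(-210470 + (1 + 37)*60) = 1/(-210470 + 38*60) = 1/(-210470 + 2280) = 1/(-208190) = -1/208190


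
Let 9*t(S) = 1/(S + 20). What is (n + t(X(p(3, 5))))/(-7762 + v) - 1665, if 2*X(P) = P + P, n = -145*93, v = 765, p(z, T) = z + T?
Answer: -2932403041/1763244 ≈ -1663.1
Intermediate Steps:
p(z, T) = T + z
n = -13485
X(P) = P (X(P) = (P + P)/2 = (2*P)/2 = P)
t(S) = 1/(9*(20 + S)) (t(S) = 1/(9*(S + 20)) = 1/(9*(20 + S)))
(n + t(X(p(3, 5))))/(-7762 + v) - 1665 = (-13485 + 1/(9*(20 + (5 + 3))))/(-7762 + 765) - 1665 = (-13485 + 1/(9*(20 + 8)))/(-6997) - 1665 = (-13485 + (⅑)/28)*(-1/6997) - 1665 = (-13485 + (⅑)*(1/28))*(-1/6997) - 1665 = (-13485 + 1/252)*(-1/6997) - 1665 = -3398219/252*(-1/6997) - 1665 = 3398219/1763244 - 1665 = -2932403041/1763244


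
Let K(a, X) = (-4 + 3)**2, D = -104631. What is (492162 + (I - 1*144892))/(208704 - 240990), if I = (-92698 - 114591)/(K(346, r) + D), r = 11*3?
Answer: -36335067389/3378084180 ≈ -10.756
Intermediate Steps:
r = 33
K(a, X) = 1 (K(a, X) = (-1)**2 = 1)
I = 207289/104630 (I = (-92698 - 114591)/(1 - 104631) = -207289/(-104630) = -207289*(-1/104630) = 207289/104630 ≈ 1.9812)
(492162 + (I - 1*144892))/(208704 - 240990) = (492162 + (207289/104630 - 1*144892))/(208704 - 240990) = (492162 + (207289/104630 - 144892))/(-32286) = (492162 - 15159842671/104630)*(-1/32286) = (36335067389/104630)*(-1/32286) = -36335067389/3378084180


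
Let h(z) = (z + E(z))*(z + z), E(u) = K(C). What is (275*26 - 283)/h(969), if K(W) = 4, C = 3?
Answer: 327/89794 ≈ 0.0036417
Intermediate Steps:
E(u) = 4
h(z) = 2*z*(4 + z) (h(z) = (z + 4)*(z + z) = (4 + z)*(2*z) = 2*z*(4 + z))
(275*26 - 283)/h(969) = (275*26 - 283)/((2*969*(4 + 969))) = (7150 - 283)/((2*969*973)) = 6867/1885674 = 6867*(1/1885674) = 327/89794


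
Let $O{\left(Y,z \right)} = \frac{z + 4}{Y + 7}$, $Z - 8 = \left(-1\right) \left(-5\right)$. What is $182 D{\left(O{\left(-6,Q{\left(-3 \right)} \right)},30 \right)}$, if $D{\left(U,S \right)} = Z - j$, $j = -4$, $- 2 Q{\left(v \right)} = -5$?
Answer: $3094$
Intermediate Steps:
$Q{\left(v \right)} = \frac{5}{2}$ ($Q{\left(v \right)} = \left(- \frac{1}{2}\right) \left(-5\right) = \frac{5}{2}$)
$Z = 13$ ($Z = 8 - -5 = 8 + 5 = 13$)
$O{\left(Y,z \right)} = \frac{4 + z}{7 + Y}$
$D{\left(U,S \right)} = 17$ ($D{\left(U,S \right)} = 13 - -4 = 13 + 4 = 17$)
$182 D{\left(O{\left(-6,Q{\left(-3 \right)} \right)},30 \right)} = 182 \cdot 17 = 3094$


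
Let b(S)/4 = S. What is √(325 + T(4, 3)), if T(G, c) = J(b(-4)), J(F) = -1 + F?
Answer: 2*√77 ≈ 17.550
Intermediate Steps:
b(S) = 4*S
T(G, c) = -17 (T(G, c) = -1 + 4*(-4) = -1 - 16 = -17)
√(325 + T(4, 3)) = √(325 - 17) = √308 = 2*√77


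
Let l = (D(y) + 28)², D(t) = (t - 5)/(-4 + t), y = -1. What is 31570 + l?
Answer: 810566/25 ≈ 32423.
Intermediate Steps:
D(t) = (-5 + t)/(-4 + t)
l = 21316/25 (l = ((-5 - 1)/(-4 - 1) + 28)² = (-6/(-5) + 28)² = (-⅕*(-6) + 28)² = (6/5 + 28)² = (146/5)² = 21316/25 ≈ 852.64)
31570 + l = 31570 + 21316/25 = 810566/25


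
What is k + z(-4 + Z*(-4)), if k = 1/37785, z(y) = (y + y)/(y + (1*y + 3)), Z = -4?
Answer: 100763/113355 ≈ 0.88892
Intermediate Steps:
z(y) = 2*y/(3 + 2*y) (z(y) = (2*y)/(y + (y + 3)) = (2*y)/(y + (3 + y)) = (2*y)/(3 + 2*y) = 2*y/(3 + 2*y))
k = 1/37785 ≈ 2.6466e-5
k + z(-4 + Z*(-4)) = 1/37785 + 2*(-4 - 4*(-4))/(3 + 2*(-4 - 4*(-4))) = 1/37785 + 2*(-4 + 16)/(3 + 2*(-4 + 16)) = 1/37785 + 2*12/(3 + 2*12) = 1/37785 + 2*12/(3 + 24) = 1/37785 + 2*12/27 = 1/37785 + 2*12*(1/27) = 1/37785 + 8/9 = 100763/113355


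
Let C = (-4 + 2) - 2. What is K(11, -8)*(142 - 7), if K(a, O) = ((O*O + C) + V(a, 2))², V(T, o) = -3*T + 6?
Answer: 147015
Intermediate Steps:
V(T, o) = 6 - 3*T
C = -4 (C = -2 - 2 = -4)
K(a, O) = (2 + O² - 3*a)² (K(a, O) = ((O*O - 4) + (6 - 3*a))² = ((O² - 4) + (6 - 3*a))² = ((-4 + O²) + (6 - 3*a))² = (2 + O² - 3*a)²)
K(11, -8)*(142 - 7) = (2 + (-8)² - 3*11)²*(142 - 7) = (2 + 64 - 33)²*135 = 33²*135 = 1089*135 = 147015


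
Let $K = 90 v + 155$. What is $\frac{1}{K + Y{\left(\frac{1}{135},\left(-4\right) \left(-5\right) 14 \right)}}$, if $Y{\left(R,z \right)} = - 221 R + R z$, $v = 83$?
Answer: $\frac{135}{1029434} \approx 0.00013114$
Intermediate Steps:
$K = 7625$ ($K = 90 \cdot 83 + 155 = 7470 + 155 = 7625$)
$\frac{1}{K + Y{\left(\frac{1}{135},\left(-4\right) \left(-5\right) 14 \right)}} = \frac{1}{7625 + \frac{-221 + \left(-4\right) \left(-5\right) 14}{135}} = \frac{1}{7625 + \frac{-221 + 20 \cdot 14}{135}} = \frac{1}{7625 + \frac{-221 + 280}{135}} = \frac{1}{7625 + \frac{1}{135} \cdot 59} = \frac{1}{7625 + \frac{59}{135}} = \frac{1}{\frac{1029434}{135}} = \frac{135}{1029434}$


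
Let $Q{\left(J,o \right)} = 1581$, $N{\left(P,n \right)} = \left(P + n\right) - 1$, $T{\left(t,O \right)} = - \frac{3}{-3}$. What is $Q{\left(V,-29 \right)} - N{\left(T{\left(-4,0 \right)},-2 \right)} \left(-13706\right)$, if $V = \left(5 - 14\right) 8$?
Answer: $-25831$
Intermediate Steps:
$V = -72$ ($V = \left(-9\right) 8 = -72$)
$T{\left(t,O \right)} = 1$ ($T{\left(t,O \right)} = \left(-3\right) \left(- \frac{1}{3}\right) = 1$)
$N{\left(P,n \right)} = -1 + P + n$
$Q{\left(V,-29 \right)} - N{\left(T{\left(-4,0 \right)},-2 \right)} \left(-13706\right) = 1581 - \left(-1 + 1 - 2\right) \left(-13706\right) = 1581 - \left(-2\right) \left(-13706\right) = 1581 - 27412 = -25831$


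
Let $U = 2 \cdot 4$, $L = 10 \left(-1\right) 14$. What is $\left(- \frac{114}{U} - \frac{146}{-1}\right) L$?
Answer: $-18445$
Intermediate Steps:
$L = -140$ ($L = \left(-10\right) 14 = -140$)
$U = 8$
$\left(- \frac{114}{U} - \frac{146}{-1}\right) L = \left(- \frac{114}{8} - \frac{146}{-1}\right) \left(-140\right) = \left(\left(-114\right) \frac{1}{8} - -146\right) \left(-140\right) = \left(- \frac{57}{4} + 146\right) \left(-140\right) = \frac{527}{4} \left(-140\right) = -18445$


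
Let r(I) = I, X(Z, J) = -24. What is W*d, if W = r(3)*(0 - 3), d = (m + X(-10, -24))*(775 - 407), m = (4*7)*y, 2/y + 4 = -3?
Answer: 105984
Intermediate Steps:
y = -2/7 (y = 2/(-4 - 3) = 2/(-7) = 2*(-⅐) = -2/7 ≈ -0.28571)
m = -8 (m = (4*7)*(-2/7) = 28*(-2/7) = -8)
d = -11776 (d = (-8 - 24)*(775 - 407) = -32*368 = -11776)
W = -9 (W = 3*(0 - 3) = 3*(-3) = -9)
W*d = -9*(-11776) = 105984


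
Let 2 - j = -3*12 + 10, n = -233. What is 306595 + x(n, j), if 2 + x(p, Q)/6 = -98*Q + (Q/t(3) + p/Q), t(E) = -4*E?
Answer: 4060771/14 ≈ 2.9006e+5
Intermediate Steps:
j = 28 (j = 2 - (-3*12 + 10) = 2 - (-36 + 10) = 2 - 1*(-26) = 2 + 26 = 28)
x(p, Q) = -12 - 1177*Q/2 + 6*p/Q (x(p, Q) = -12 + 6*(-98*Q + (Q/((-4*3)) + p/Q)) = -12 + 6*(-98*Q + (Q/(-12) + p/Q)) = -12 + 6*(-98*Q + (Q*(-1/12) + p/Q)) = -12 + 6*(-98*Q + (-Q/12 + p/Q)) = -12 + 6*(-1177*Q/12 + p/Q) = -12 + (-1177*Q/2 + 6*p/Q) = -12 - 1177*Q/2 + 6*p/Q)
306595 + x(n, j) = 306595 + (-12 - 1177/2*28 + 6*(-233)/28) = 306595 + (-12 - 16478 + 6*(-233)*(1/28)) = 306595 + (-12 - 16478 - 699/14) = 306595 - 231559/14 = 4060771/14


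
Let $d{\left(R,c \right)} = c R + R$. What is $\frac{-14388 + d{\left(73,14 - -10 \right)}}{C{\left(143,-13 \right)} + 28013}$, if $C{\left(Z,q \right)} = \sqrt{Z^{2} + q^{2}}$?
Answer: $- \frac{351927319}{784707551} + \frac{163319 \sqrt{122}}{784707551} \approx -0.44618$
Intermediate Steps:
$d{\left(R,c \right)} = R + R c$ ($d{\left(R,c \right)} = R c + R = R + R c$)
$\frac{-14388 + d{\left(73,14 - -10 \right)}}{C{\left(143,-13 \right)} + 28013} = \frac{-14388 + 73 \left(1 + \left(14 - -10\right)\right)}{\sqrt{143^{2} + \left(-13\right)^{2}} + 28013} = \frac{-14388 + 73 \left(1 + \left(14 + 10\right)\right)}{\sqrt{20449 + 169} + 28013} = \frac{-14388 + 73 \left(1 + 24\right)}{\sqrt{20618} + 28013} = \frac{-14388 + 73 \cdot 25}{13 \sqrt{122} + 28013} = \frac{-14388 + 1825}{28013 + 13 \sqrt{122}} = - \frac{12563}{28013 + 13 \sqrt{122}}$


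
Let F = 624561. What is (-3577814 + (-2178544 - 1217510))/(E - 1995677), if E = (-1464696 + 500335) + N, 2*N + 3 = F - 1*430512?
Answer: 6973868/2863015 ≈ 2.4358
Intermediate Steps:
N = 97023 (N = -3/2 + (624561 - 1*430512)/2 = -3/2 + (624561 - 430512)/2 = -3/2 + (½)*194049 = -3/2 + 194049/2 = 97023)
E = -867338 (E = (-1464696 + 500335) + 97023 = -964361 + 97023 = -867338)
(-3577814 + (-2178544 - 1217510))/(E - 1995677) = (-3577814 + (-2178544 - 1217510))/(-867338 - 1995677) = (-3577814 - 3396054)/(-2863015) = -6973868*(-1/2863015) = 6973868/2863015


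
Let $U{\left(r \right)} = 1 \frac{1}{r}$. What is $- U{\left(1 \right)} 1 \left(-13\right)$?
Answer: $13$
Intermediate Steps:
$U{\left(r \right)} = \frac{1}{r}$
$- U{\left(1 \right)} 1 \left(-13\right) = - \frac{1}{1} \left(-13\right) = - 1 \cdot 1 \left(-13\right) = \left(-1\right) 1 \left(-13\right) = \left(-1\right) \left(-13\right) = 13$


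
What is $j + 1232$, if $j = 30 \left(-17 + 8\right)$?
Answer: $962$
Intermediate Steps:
$j = -270$ ($j = 30 \left(-9\right) = -270$)
$j + 1232 = -270 + 1232 = 962$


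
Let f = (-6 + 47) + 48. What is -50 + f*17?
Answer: 1463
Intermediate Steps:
f = 89 (f = 41 + 48 = 89)
-50 + f*17 = -50 + 89*17 = -50 + 1513 = 1463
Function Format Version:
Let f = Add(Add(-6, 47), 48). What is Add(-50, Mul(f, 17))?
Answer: 1463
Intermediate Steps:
f = 89 (f = Add(41, 48) = 89)
Add(-50, Mul(f, 17)) = Add(-50, Mul(89, 17)) = Add(-50, 1513) = 1463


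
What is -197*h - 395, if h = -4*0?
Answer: -395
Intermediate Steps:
h = 0
-197*h - 395 = -197*0 - 395 = 0 - 395 = -395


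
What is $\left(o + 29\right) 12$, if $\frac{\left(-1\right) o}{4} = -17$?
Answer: $1164$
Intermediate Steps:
$o = 68$ ($o = \left(-4\right) \left(-17\right) = 68$)
$\left(o + 29\right) 12 = \left(68 + 29\right) 12 = 97 \cdot 12 = 1164$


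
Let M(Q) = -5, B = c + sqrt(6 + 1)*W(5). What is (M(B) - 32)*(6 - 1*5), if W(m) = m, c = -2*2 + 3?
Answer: -37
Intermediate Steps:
c = -1 (c = -4 + 3 = -1)
B = -1 + 5*sqrt(7) (B = -1 + sqrt(6 + 1)*5 = -1 + sqrt(7)*5 = -1 + 5*sqrt(7) ≈ 12.229)
(M(B) - 32)*(6 - 1*5) = (-5 - 32)*(6 - 1*5) = -37*(6 - 5) = -37*1 = -37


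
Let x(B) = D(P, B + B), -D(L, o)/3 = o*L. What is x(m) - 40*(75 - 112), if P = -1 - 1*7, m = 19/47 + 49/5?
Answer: 462904/235 ≈ 1969.8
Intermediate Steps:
m = 2398/235 (m = 19*(1/47) + 49*(⅕) = 19/47 + 49/5 = 2398/235 ≈ 10.204)
P = -8 (P = -1 - 7 = -8)
D(L, o) = -3*L*o (D(L, o) = -3*o*L = -3*L*o)
x(B) = 48*B (x(B) = -3*(-8)*(B + B) = -3*(-8)*2*B = 48*B)
x(m) - 40*(75 - 112) = 48*(2398/235) - 40*(75 - 112) = 115104/235 - 40*(-37) = 115104/235 + 1480 = 462904/235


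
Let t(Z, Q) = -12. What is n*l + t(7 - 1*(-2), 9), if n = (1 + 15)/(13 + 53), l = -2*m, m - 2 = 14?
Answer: -652/33 ≈ -19.758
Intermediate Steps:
m = 16 (m = 2 + 14 = 16)
l = -32 (l = -2*16 = -32)
n = 8/33 (n = 16/66 = 16*(1/66) = 8/33 ≈ 0.24242)
n*l + t(7 - 1*(-2), 9) = (8/33)*(-32) - 12 = -256/33 - 12 = -652/33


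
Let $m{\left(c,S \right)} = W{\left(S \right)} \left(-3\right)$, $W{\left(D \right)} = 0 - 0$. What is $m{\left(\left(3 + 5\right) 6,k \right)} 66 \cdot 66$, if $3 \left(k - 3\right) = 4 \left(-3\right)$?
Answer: $0$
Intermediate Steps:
$W{\left(D \right)} = 0$ ($W{\left(D \right)} = 0 + 0 = 0$)
$k = -1$ ($k = 3 + \frac{4 \left(-3\right)}{3} = 3 + \frac{1}{3} \left(-12\right) = 3 - 4 = -1$)
$m{\left(c,S \right)} = 0$ ($m{\left(c,S \right)} = 0 \left(-3\right) = 0$)
$m{\left(\left(3 + 5\right) 6,k \right)} 66 \cdot 66 = 0 \cdot 66 \cdot 66 = 0 \cdot 66 = 0$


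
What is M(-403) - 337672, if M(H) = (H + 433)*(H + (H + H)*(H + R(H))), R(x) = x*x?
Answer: -3917654842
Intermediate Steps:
R(x) = x²
M(H) = (433 + H)*(H + 2*H*(H + H²)) (M(H) = (H + 433)*(H + (H + H)*(H + H²)) = (433 + H)*(H + (2*H)*(H + H²)) = (433 + H)*(H + 2*H*(H + H²)))
M(-403) - 337672 = -403*(433 + 2*(-403)³ + 867*(-403) + 868*(-403)²) - 337672 = -403*(433 + 2*(-65450827) - 349401 + 868*162409) - 337672 = -403*(433 - 130901654 - 349401 + 140971012) - 337672 = -403*9720390 - 337672 = -3917317170 - 337672 = -3917654842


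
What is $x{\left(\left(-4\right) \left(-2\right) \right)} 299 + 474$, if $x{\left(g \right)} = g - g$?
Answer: $474$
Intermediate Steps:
$x{\left(g \right)} = 0$
$x{\left(\left(-4\right) \left(-2\right) \right)} 299 + 474 = 0 \cdot 299 + 474 = 0 + 474 = 474$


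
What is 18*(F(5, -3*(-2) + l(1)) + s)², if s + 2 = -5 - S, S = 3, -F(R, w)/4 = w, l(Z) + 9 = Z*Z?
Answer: 72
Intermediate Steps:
l(Z) = -9 + Z² (l(Z) = -9 + Z*Z = -9 + Z²)
F(R, w) = -4*w
s = -10 (s = -2 + (-5 - 1*3) = -2 + (-5 - 3) = -2 - 8 = -10)
18*(F(5, -3*(-2) + l(1)) + s)² = 18*(-4*(-3*(-2) + (-9 + 1²)) - 10)² = 18*(-4*(6 + (-9 + 1)) - 10)² = 18*(-4*(6 - 8) - 10)² = 18*(-4*(-2) - 10)² = 18*(8 - 10)² = 18*(-2)² = 18*4 = 72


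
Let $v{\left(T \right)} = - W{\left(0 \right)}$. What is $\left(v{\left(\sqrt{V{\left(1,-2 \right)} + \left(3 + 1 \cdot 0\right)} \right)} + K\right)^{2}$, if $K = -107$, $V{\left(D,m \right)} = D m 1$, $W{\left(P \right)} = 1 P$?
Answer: $11449$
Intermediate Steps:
$W{\left(P \right)} = P$
$V{\left(D,m \right)} = D m$
$v{\left(T \right)} = 0$ ($v{\left(T \right)} = \left(-1\right) 0 = 0$)
$\left(v{\left(\sqrt{V{\left(1,-2 \right)} + \left(3 + 1 \cdot 0\right)} \right)} + K\right)^{2} = \left(0 - 107\right)^{2} = \left(-107\right)^{2} = 11449$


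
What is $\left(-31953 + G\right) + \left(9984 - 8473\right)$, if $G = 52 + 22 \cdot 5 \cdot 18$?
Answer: $-28410$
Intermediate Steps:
$G = 2032$ ($G = 52 + 110 \cdot 18 = 52 + 1980 = 2032$)
$\left(-31953 + G\right) + \left(9984 - 8473\right) = \left(-31953 + 2032\right) + \left(9984 - 8473\right) = -29921 + \left(9984 - 8473\right) = -29921 + 1511 = -28410$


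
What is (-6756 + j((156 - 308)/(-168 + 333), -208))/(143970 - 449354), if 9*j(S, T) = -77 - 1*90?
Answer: 60971/2748456 ≈ 0.022184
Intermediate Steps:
j(S, T) = -167/9 (j(S, T) = (-77 - 1*90)/9 = (-77 - 90)/9 = (⅑)*(-167) = -167/9)
(-6756 + j((156 - 308)/(-168 + 333), -208))/(143970 - 449354) = (-6756 - 167/9)/(143970 - 449354) = -60971/9/(-305384) = -60971/9*(-1/305384) = 60971/2748456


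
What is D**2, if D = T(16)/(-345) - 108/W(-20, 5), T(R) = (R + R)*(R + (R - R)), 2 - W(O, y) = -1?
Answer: 167236624/119025 ≈ 1405.1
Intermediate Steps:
W(O, y) = 3 (W(O, y) = 2 - 1*(-1) = 2 + 1 = 3)
T(R) = 2*R**2 (T(R) = (2*R)*(R + 0) = (2*R)*R = 2*R**2)
D = -12932/345 (D = (2*16**2)/(-345) - 108/3 = (2*256)*(-1/345) - 108*1/3 = 512*(-1/345) - 36 = -512/345 - 36 = -12932/345 ≈ -37.484)
D**2 = (-12932/345)**2 = 167236624/119025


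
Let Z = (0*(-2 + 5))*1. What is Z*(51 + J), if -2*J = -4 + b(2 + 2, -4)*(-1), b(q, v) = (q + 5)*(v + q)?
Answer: 0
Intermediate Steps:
Z = 0 (Z = (0*3)*1 = 0*1 = 0)
b(q, v) = (5 + q)*(q + v)
J = 2 (J = -(-4 + ((2 + 2)**2 + 5*(2 + 2) + 5*(-4) + (2 + 2)*(-4))*(-1))/2 = -(-4 + (4**2 + 5*4 - 20 + 4*(-4))*(-1))/2 = -(-4 + (16 + 20 - 20 - 16)*(-1))/2 = -(-4 + 0*(-1))/2 = -(-4 + 0)/2 = -1/2*(-4) = 2)
Z*(51 + J) = 0*(51 + 2) = 0*53 = 0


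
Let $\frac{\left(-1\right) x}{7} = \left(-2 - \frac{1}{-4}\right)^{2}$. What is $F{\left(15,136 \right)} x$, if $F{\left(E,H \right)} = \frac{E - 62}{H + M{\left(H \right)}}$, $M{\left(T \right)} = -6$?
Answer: $\frac{16121}{2080} \approx 7.7505$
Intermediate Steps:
$F{\left(E,H \right)} = \frac{-62 + E}{-6 + H}$ ($F{\left(E,H \right)} = \frac{E - 62}{H - 6} = \frac{-62 + E}{-6 + H}$)
$x = - \frac{343}{16}$ ($x = - 7 \left(-2 - \frac{1}{-4}\right)^{2} = - 7 \left(-2 - - \frac{1}{4}\right)^{2} = - 7 \left(-2 + \frac{1}{4}\right)^{2} = - 7 \left(- \frac{7}{4}\right)^{2} = \left(-7\right) \frac{49}{16} = - \frac{343}{16} \approx -21.438$)
$F{\left(15,136 \right)} x = \frac{-62 + 15}{-6 + 136} \left(- \frac{343}{16}\right) = \frac{1}{130} \left(-47\right) \left(- \frac{343}{16}\right) = \left(- \frac{47}{130}\right) \left(- \frac{343}{16}\right) = \frac{16121}{2080}$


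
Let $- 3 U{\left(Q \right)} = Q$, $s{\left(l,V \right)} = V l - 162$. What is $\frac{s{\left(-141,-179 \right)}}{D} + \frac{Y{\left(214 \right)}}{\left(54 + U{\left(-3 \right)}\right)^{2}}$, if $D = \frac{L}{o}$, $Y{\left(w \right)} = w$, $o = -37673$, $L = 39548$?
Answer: $- \frac{2857787145253}{119632700} \approx -23888.0$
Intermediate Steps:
$s{\left(l,V \right)} = -162 + V l$
$U{\left(Q \right)} = - \frac{Q}{3}$
$D = - \frac{39548}{37673}$ ($D = \frac{39548}{-37673} = 39548 \left(- \frac{1}{37673}\right) = - \frac{39548}{37673} \approx -1.0498$)
$\frac{s{\left(-141,-179 \right)}}{D} + \frac{Y{\left(214 \right)}}{\left(54 + U{\left(-3 \right)}\right)^{2}} = \frac{-162 - -25239}{- \frac{39548}{37673}} + \frac{214}{\left(54 - -1\right)^{2}} = \left(-162 + 25239\right) \left(- \frac{37673}{39548}\right) + \frac{214}{\left(54 + 1\right)^{2}} = 25077 \left(- \frac{37673}{39548}\right) + \frac{214}{55^{2}} = - \frac{944725821}{39548} + \frac{214}{3025} = - \frac{2857787145253}{119632700}$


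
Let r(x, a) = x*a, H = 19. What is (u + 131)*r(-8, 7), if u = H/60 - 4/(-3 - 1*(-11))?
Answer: -109886/15 ≈ -7325.7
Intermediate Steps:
r(x, a) = a*x
u = -11/60 (u = 19/60 - 4/(-3 - 1*(-11)) = 19*(1/60) - 4/(-3 + 11) = 19/60 - 4/8 = 19/60 - 4*⅛ = 19/60 - ½ = -11/60 ≈ -0.18333)
(u + 131)*r(-8, 7) = (-11/60 + 131)*(7*(-8)) = (7849/60)*(-56) = -109886/15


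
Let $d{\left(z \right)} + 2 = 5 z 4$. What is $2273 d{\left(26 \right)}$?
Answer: $1177414$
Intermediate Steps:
$d{\left(z \right)} = -2 + 20 z$ ($d{\left(z \right)} = -2 + 5 z 4 = -2 + 20 z$)
$2273 d{\left(26 \right)} = 2273 \left(-2 + 20 \cdot 26\right) = 2273 \left(-2 + 520\right) = 2273 \cdot 518 = 1177414$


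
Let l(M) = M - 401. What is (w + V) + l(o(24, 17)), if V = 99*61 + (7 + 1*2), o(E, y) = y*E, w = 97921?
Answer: 103976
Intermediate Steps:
o(E, y) = E*y
l(M) = -401 + M
V = 6048 (V = 6039 + (7 + 2) = 6039 + 9 = 6048)
(w + V) + l(o(24, 17)) = (97921 + 6048) + (-401 + 24*17) = 103969 + (-401 + 408) = 103969 + 7 = 103976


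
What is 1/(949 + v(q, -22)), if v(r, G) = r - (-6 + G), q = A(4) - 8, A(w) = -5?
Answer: 1/964 ≈ 0.0010373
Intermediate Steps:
q = -13 (q = -5 - 8 = -13)
v(r, G) = 6 + r - G (v(r, G) = r + (6 - G) = 6 + r - G)
1/(949 + v(q, -22)) = 1/(949 + (6 - 13 - 1*(-22))) = 1/(949 + (6 - 13 + 22)) = 1/(949 + 15) = 1/964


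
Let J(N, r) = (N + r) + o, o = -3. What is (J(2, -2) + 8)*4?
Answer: 20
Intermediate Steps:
J(N, r) = -3 + N + r (J(N, r) = (N + r) - 3 = -3 + N + r)
(J(2, -2) + 8)*4 = ((-3 + 2 - 2) + 8)*4 = (-3 + 8)*4 = 5*4 = 20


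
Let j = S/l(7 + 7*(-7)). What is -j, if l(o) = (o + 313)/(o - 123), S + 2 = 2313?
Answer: 381315/271 ≈ 1407.1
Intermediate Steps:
S = 2311 (S = -2 + 2313 = 2311)
l(o) = (313 + o)/(-123 + o)
j = -381315/271 (j = 2311/(((313 + (7 + 7*(-7)))/(-123 + (7 + 7*(-7))))) = 2311/(((313 + (7 - 49))/(-123 + (7 - 49)))) = 2311/(((313 - 42)/(-123 - 42))) = 2311/((271/(-165))) = 2311/((-1/165*271)) = 2311/(-271/165) = 2311*(-165/271) = -381315/271 ≈ -1407.1)
-j = -1*(-381315/271) = 381315/271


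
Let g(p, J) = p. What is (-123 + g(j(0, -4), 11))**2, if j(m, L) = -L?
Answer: 14161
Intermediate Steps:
(-123 + g(j(0, -4), 11))**2 = (-123 - 1*(-4))**2 = (-123 + 4)**2 = (-119)**2 = 14161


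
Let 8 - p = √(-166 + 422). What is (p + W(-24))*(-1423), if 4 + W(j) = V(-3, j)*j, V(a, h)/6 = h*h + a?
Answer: 117431652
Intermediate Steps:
p = -8 (p = 8 - √(-166 + 422) = 8 - √256 = 8 - 1*16 = 8 - 16 = -8)
V(a, h) = 6*a + 6*h² (V(a, h) = 6*(h*h + a) = 6*(h² + a) = 6*(a + h²) = 6*a + 6*h²)
W(j) = -4 + j*(-18 + 6*j²) (W(j) = -4 + (6*(-3) + 6*j²)*j = -4 + (-18 + 6*j²)*j = -4 + j*(-18 + 6*j²))
(p + W(-24))*(-1423) = (-8 + (-4 - 18*(-24) + 6*(-24)³))*(-1423) = (-8 + (-4 + 432 + 6*(-13824)))*(-1423) = (-8 + (-4 + 432 - 82944))*(-1423) = (-8 - 82516)*(-1423) = -82524*(-1423) = 117431652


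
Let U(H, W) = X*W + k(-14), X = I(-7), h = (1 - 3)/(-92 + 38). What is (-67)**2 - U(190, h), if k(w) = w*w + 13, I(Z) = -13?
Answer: 115573/27 ≈ 4280.5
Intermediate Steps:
k(w) = 13 + w**2 (k(w) = w**2 + 13 = 13 + w**2)
h = 1/27 (h = -2/(-54) = -2*(-1/54) = 1/27 ≈ 0.037037)
X = -13
U(H, W) = 209 - 13*W (U(H, W) = -13*W + (13 + (-14)**2) = -13*W + (13 + 196) = -13*W + 209 = 209 - 13*W)
(-67)**2 - U(190, h) = (-67)**2 - (209 - 13*1/27) = 4489 - (209 - 13/27) = 4489 - 1*5630/27 = 4489 - 5630/27 = 115573/27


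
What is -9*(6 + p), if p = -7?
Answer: 9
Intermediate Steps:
-9*(6 + p) = -9*(6 - 7) = -9*(-1) = 9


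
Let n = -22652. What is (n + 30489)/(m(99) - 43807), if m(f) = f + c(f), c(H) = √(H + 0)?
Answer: -342539596/1910389165 - 23511*√11/1910389165 ≈ -0.17934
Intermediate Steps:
c(H) = √H
m(f) = f + √f
(n + 30489)/(m(99) - 43807) = (-22652 + 30489)/((99 + √99) - 43807) = 7837/((99 + 3*√11) - 43807) = 7837/(-43708 + 3*√11)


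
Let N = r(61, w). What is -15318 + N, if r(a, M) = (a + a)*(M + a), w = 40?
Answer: -2996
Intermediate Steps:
r(a, M) = 2*a*(M + a) (r(a, M) = (2*a)*(M + a) = 2*a*(M + a))
N = 12322 (N = 2*61*(40 + 61) = 2*61*101 = 12322)
-15318 + N = -15318 + 12322 = -2996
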